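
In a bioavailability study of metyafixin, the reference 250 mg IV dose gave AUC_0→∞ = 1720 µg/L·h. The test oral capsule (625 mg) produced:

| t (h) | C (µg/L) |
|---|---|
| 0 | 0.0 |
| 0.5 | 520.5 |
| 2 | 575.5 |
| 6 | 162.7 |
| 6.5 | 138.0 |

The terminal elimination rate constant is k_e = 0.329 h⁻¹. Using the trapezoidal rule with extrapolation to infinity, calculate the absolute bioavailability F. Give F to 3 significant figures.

F = 0.680

Trapezoidal AUC_0→6.5 (oral capsule):
  [0→0.5]: (0.0+520.5)/2 × 0.5 = 130.125
  [0.5→2]: (520.5+575.5)/2 × 1.5 = 822.0
  [2→6]: (575.5+162.7)/2 × 4 = 1476.4
  [6→6.5]: (162.7+138.0)/2 × 0.5 = 75.175
  Sum = 2503.7 µg/L·h
Tail: C_last/k_e = 138.0/0.329 = 419.453
AUC_0→∞ (oral capsule) = 2503.7 + 419.453 = 2923.153 µg/L·h
F = (AUC_ev/D_ev)/(AUC_iv/D_iv) = (2923.153/625)/(1720/250) = 4.6770448/6.88 = 0.6798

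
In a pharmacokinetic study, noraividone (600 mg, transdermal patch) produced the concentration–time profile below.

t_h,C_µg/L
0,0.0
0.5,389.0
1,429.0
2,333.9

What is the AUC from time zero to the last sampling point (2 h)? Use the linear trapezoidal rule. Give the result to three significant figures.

AUC = 683 µg/L·h

Trapezoidal AUC_0→2:
  [0→0.5]: (0.0+389.0)/2 × 0.5 = 97.25
  [0.5→1]: (389.0+429.0)/2 × 0.5 = 204.5
  [1→2]: (429.0+333.9)/2 × 1 = 381.45
  Sum = 683.2 µg/L·h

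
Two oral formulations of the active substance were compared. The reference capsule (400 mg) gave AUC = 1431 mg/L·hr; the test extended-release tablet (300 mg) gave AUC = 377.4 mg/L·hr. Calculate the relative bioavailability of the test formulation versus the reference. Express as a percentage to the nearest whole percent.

F_rel = (AUC_test/D_test) / (AUC_ref/D_ref)
      = (377.4/300) / (1431/400)
      = 1.258 / 3.5775 = 0.3516 = 35.16%

F_rel = 35%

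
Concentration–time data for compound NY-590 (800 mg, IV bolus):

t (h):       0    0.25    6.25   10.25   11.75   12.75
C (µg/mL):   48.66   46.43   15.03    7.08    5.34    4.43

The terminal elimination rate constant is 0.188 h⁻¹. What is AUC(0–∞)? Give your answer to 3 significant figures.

AUC = 278 µg/mL·h

Trapezoidal AUC_0→12.75:
  [0→0.25]: (48.66+46.43)/2 × 0.25 = 11.88625
  [0.25→6.25]: (46.43+15.03)/2 × 6 = 184.38
  [6.25→10.25]: (15.03+7.08)/2 × 4 = 44.22
  [10.25→11.75]: (7.08+5.34)/2 × 1.5 = 9.315
  [11.75→12.75]: (5.34+4.43)/2 × 1 = 4.885
  Sum = 254.68625 µg/mL·h
Extrapolated tail: C_last / k_e = 4.43 / 0.188 = 23.564
AUC_0→∞ = 254.68625 + 23.564 = 278.25025 µg/mL·h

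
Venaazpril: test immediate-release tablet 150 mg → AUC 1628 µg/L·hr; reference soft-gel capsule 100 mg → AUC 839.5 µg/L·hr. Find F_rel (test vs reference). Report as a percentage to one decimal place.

F_rel = (AUC_test/D_test) / (AUC_ref/D_ref)
      = (1628/150) / (839.5/100)
      = 10.8533 / 8.395 = 1.2928 = 129.28%

F_rel = 129.3%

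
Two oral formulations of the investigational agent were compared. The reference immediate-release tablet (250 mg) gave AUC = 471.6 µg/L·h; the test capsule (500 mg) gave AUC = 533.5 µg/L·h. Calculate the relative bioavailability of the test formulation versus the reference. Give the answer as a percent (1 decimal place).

F_rel = 56.6%

F_rel = (AUC_test/D_test) / (AUC_ref/D_ref)
      = (533.5/500) / (471.6/250)
      = 1.067 / 1.8864 = 0.5656 = 56.56%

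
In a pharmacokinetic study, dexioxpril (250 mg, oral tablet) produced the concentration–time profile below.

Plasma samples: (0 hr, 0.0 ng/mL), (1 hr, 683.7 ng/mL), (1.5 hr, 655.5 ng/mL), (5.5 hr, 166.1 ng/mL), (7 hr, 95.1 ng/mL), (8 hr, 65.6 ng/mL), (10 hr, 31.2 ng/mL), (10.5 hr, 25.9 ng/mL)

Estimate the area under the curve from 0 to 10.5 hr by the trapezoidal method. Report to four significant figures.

Trapezoidal AUC_0→10.5:
  [0→1]: (0.0+683.7)/2 × 1 = 341.85
  [1→1.5]: (683.7+655.5)/2 × 0.5 = 334.8
  [1.5→5.5]: (655.5+166.1)/2 × 4 = 1643.2
  [5.5→7]: (166.1+95.1)/2 × 1.5 = 195.9
  [7→8]: (95.1+65.6)/2 × 1 = 80.35
  [8→10]: (65.6+31.2)/2 × 2 = 96.8
  [10→10.5]: (31.2+25.9)/2 × 0.5 = 14.275
  Sum = 2707.175 ng/mL·hr

AUC = 2707 ng/mL·hr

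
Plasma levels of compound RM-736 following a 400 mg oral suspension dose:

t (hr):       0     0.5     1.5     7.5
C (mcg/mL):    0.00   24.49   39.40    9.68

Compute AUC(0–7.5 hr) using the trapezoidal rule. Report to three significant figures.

Trapezoidal AUC_0→7.5:
  [0→0.5]: (0.00+24.49)/2 × 0.5 = 6.1225
  [0.5→1.5]: (24.49+39.40)/2 × 1 = 31.945
  [1.5→7.5]: (39.40+9.68)/2 × 6 = 147.24
  Sum = 185.3075 mcg/mL·hr

AUC = 185 mcg/mL·hr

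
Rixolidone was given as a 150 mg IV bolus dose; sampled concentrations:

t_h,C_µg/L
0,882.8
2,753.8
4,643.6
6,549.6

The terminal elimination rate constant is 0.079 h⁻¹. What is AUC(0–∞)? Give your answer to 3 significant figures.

AUC = 11200 µg/L·h

Trapezoidal AUC_0→6:
  [0→2]: (882.8+753.8)/2 × 2 = 1636.6
  [2→4]: (753.8+643.6)/2 × 2 = 1397.4
  [4→6]: (643.6+549.6)/2 × 2 = 1193.2
  Sum = 4227.2 µg/L·h
Extrapolated tail: C_last / k_e = 549.6 / 0.079 = 6956.962
AUC_0→∞ = 4227.2 + 6956.962 = 11184.162 µg/L·h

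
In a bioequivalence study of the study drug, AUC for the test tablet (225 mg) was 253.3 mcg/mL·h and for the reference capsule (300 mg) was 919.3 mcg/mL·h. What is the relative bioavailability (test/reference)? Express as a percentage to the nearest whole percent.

F_rel = (AUC_test/D_test) / (AUC_ref/D_ref)
      = (253.3/225) / (919.3/300)
      = 1.12578 / 3.06433 = 0.3674 = 36.74%

F_rel = 37%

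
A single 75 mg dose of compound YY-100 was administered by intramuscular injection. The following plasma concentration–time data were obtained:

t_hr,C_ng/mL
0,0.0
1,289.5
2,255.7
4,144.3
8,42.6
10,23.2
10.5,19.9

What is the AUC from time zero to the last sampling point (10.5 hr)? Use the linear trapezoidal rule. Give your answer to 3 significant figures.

Trapezoidal AUC_0→10.5:
  [0→1]: (0.0+289.5)/2 × 1 = 144.75
  [1→2]: (289.5+255.7)/2 × 1 = 272.6
  [2→4]: (255.7+144.3)/2 × 2 = 400.0
  [4→8]: (144.3+42.6)/2 × 4 = 373.8
  [8→10]: (42.6+23.2)/2 × 2 = 65.8
  [10→10.5]: (23.2+19.9)/2 × 0.5 = 10.775
  Sum = 1267.725 ng/mL·hr

AUC = 1270 ng/mL·hr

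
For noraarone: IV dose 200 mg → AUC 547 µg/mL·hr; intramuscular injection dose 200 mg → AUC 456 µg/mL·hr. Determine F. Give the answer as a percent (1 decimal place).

F = 83.4%

F = (AUC_ev / D_ev) / (AUC_iv / D_iv)
  = (456/200) / (547/200)
  = 2.28 / 2.735 = 0.8336
  = 83.36%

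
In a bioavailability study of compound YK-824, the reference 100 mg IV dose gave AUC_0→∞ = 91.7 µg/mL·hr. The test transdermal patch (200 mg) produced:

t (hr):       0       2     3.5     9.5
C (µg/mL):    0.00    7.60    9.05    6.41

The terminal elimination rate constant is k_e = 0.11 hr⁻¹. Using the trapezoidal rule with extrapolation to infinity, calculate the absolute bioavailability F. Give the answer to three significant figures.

F = 0.680

Trapezoidal AUC_0→9.5 (transdermal patch):
  [0→2]: (0.00+7.60)/2 × 2 = 7.6
  [2→3.5]: (7.60+9.05)/2 × 1.5 = 12.4875
  [3.5→9.5]: (9.05+6.41)/2 × 6 = 46.38
  Sum = 66.4675 µg/mL·hr
Tail: C_last/k_e = 6.41/0.11 = 58.273
AUC_0→∞ (transdermal patch) = 66.4675 + 58.273 = 124.7405 µg/mL·hr
F = (AUC_ev/D_ev)/(AUC_iv/D_iv) = (124.7405/200)/(91.7/100) = 0.6237025/0.917 = 0.6802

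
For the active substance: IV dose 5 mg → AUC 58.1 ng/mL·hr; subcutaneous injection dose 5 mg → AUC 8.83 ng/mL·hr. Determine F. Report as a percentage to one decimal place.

F = (AUC_ev / D_ev) / (AUC_iv / D_iv)
  = (8.83/5) / (58.1/5)
  = 1.766 / 11.62 = 0.1520
  = 15.20%

F = 15.2%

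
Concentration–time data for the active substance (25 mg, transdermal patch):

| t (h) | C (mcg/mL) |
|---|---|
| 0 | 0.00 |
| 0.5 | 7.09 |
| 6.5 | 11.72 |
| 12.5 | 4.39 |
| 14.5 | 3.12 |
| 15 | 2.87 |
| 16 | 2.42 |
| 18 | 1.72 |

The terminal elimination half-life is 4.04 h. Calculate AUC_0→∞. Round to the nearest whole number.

AUC = 132 mcg/mL·h

Trapezoidal AUC_0→18:
  [0→0.5]: (0.00+7.09)/2 × 0.5 = 1.7725
  [0.5→6.5]: (7.09+11.72)/2 × 6 = 56.43
  [6.5→12.5]: (11.72+4.39)/2 × 6 = 48.33
  [12.5→14.5]: (4.39+3.12)/2 × 2 = 7.51
  [14.5→15]: (3.12+2.87)/2 × 0.5 = 1.4975
  [15→16]: (2.87+2.42)/2 × 1 = 2.645
  [16→18]: (2.42+1.72)/2 × 2 = 4.14
  Sum = 122.325 mcg/mL·h
k_e = ln2 / t½ = 0.693147 / 4.04 = 0.1716 h^-1
Extrapolated tail: C_last / k_e = 1.72 / 0.1716 = 10.023
AUC_0→∞ = 122.325 + 10.023 = 132.348 mcg/mL·h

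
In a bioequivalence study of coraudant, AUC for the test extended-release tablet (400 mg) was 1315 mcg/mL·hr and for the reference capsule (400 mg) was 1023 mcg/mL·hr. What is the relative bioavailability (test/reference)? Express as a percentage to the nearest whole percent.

F_rel = 129%

F_rel = (AUC_test/D_test) / (AUC_ref/D_ref)
      = (1315/400) / (1023/400)
      = 3.2875 / 2.5575 = 1.2854 = 128.54%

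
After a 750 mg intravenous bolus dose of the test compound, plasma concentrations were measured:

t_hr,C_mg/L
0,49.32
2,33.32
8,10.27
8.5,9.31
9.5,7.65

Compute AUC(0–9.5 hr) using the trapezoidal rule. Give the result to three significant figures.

AUC = 227 mg/L·hr

Trapezoidal AUC_0→9.5:
  [0→2]: (49.32+33.32)/2 × 2 = 82.64
  [2→8]: (33.32+10.27)/2 × 6 = 130.77
  [8→8.5]: (10.27+9.31)/2 × 0.5 = 4.895
  [8.5→9.5]: (9.31+7.65)/2 × 1 = 8.48
  Sum = 226.785 mg/L·hr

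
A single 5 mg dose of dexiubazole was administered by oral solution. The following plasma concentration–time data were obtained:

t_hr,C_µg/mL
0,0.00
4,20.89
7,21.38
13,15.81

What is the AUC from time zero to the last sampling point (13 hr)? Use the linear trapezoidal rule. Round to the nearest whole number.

AUC = 217 µg/mL·hr

Trapezoidal AUC_0→13:
  [0→4]: (0.00+20.89)/2 × 4 = 41.78
  [4→7]: (20.89+21.38)/2 × 3 = 63.405
  [7→13]: (21.38+15.81)/2 × 6 = 111.57
  Sum = 216.755 µg/mL·hr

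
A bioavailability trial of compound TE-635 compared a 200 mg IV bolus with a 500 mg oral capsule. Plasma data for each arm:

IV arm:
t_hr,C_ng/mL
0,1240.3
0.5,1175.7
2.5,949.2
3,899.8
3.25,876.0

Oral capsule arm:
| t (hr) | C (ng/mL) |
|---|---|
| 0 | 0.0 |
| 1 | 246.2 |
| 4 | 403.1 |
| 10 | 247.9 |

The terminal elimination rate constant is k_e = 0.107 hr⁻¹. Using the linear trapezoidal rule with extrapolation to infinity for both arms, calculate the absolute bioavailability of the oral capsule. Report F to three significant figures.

Trapezoidal AUC_0→3.25 (IV):
  [0→0.5]: (1240.3+1175.7)/2 × 0.5 = 604.0
  [0.5→2.5]: (1175.7+949.2)/2 × 2 = 2124.9
  [2.5→3]: (949.2+899.8)/2 × 0.5 = 462.25
  [3→3.25]: (899.8+876.0)/2 × 0.25 = 221.975
  Sum = 3413.125 ng/mL·hr
IV tail: 876.0/0.107 = 8186.916; AUC_iv,0→∞ = 3413.125 + 8186.916 = 11600.041 ng/mL·hr
Trapezoidal AUC_0→10 (oral capsule):
  [0→1]: (0.0+246.2)/2 × 1 = 123.1
  [1→4]: (246.2+403.1)/2 × 3 = 973.95
  [4→10]: (403.1+247.9)/2 × 6 = 1953.0
  Sum = 3050.05 ng/mL·hr
oral capsule tail: 247.9/0.107 = 2316.822; AUC_ev,0→∞ = 3050.05 + 2316.822 = 5366.872 ng/mL·hr
F = (AUC_ev/D_ev)/(AUC_iv/D_iv) = (5366.872/500)/(11600.041/200) = 10.733744/58.000205 = 0.1851

F = 0.185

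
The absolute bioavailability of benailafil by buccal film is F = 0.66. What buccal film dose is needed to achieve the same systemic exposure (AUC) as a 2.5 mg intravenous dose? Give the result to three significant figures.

D_buccal = 3.79 mg

For equal systemic exposure: F × D_ev = D_iv
D_ev = D_iv / F = 2.5 / 0.66 = 3.78788 mg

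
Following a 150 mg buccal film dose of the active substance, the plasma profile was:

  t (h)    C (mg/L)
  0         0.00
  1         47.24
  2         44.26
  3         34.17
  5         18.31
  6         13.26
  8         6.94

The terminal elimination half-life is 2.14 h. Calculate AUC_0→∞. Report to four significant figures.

AUC = 218.5 mg/L·h

Trapezoidal AUC_0→8:
  [0→1]: (0.00+47.24)/2 × 1 = 23.62
  [1→2]: (47.24+44.26)/2 × 1 = 45.75
  [2→3]: (44.26+34.17)/2 × 1 = 39.215
  [3→5]: (34.17+18.31)/2 × 2 = 52.48
  [5→6]: (18.31+13.26)/2 × 1 = 15.785
  [6→8]: (13.26+6.94)/2 × 2 = 20.2
  Sum = 197.05 mg/L·h
k_e = ln2 / t½ = 0.693147 / 2.14 = 0.3239 h^-1
Extrapolated tail: C_last / k_e = 6.94 / 0.3239 = 21.426
AUC_0→∞ = 197.05 + 21.426 = 218.476 mg/L·h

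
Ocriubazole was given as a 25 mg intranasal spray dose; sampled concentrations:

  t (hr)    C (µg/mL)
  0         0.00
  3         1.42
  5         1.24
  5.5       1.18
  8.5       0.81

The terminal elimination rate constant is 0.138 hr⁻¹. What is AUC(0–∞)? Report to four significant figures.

Trapezoidal AUC_0→8.5:
  [0→3]: (0.00+1.42)/2 × 3 = 2.13
  [3→5]: (1.42+1.24)/2 × 2 = 2.66
  [5→5.5]: (1.24+1.18)/2 × 0.5 = 0.605
  [5.5→8.5]: (1.18+0.81)/2 × 3 = 2.985
  Sum = 8.38 µg/mL·hr
Extrapolated tail: C_last / k_e = 0.81 / 0.138 = 5.870
AUC_0→∞ = 8.38 + 5.870 = 14.25 µg/mL·hr

AUC = 14.25 µg/mL·hr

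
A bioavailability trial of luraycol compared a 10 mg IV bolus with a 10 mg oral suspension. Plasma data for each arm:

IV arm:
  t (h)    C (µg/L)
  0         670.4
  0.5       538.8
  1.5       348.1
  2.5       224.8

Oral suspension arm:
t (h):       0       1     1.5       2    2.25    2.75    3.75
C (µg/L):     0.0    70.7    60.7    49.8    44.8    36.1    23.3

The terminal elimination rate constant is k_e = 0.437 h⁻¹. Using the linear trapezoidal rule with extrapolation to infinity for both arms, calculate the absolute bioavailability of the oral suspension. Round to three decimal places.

F = 0.136

Trapezoidal AUC_0→2.5 (IV):
  [0→0.5]: (670.4+538.8)/2 × 0.5 = 302.3
  [0.5→1.5]: (538.8+348.1)/2 × 1 = 443.45
  [1.5→2.5]: (348.1+224.8)/2 × 1 = 286.45
  Sum = 1032.2 µg/L·h
IV tail: 224.8/0.437 = 514.416; AUC_iv,0→∞ = 1032.2 + 514.416 = 1546.616 µg/L·h
Trapezoidal AUC_0→3.75 (oral suspension):
  [0→1]: (0.0+70.7)/2 × 1 = 35.35
  [1→1.5]: (70.7+60.7)/2 × 0.5 = 32.85
  [1.5→2]: (60.7+49.8)/2 × 0.5 = 27.625
  [2→2.25]: (49.8+44.8)/2 × 0.25 = 11.825
  [2.25→2.75]: (44.8+36.1)/2 × 0.5 = 20.225
  [2.75→3.75]: (36.1+23.3)/2 × 1 = 29.7
  Sum = 157.575 µg/L·h
oral suspension tail: 23.3/0.437 = 53.318; AUC_ev,0→∞ = 157.575 + 53.318 = 210.893 µg/L·h
F = (AUC_ev/D_ev)/(AUC_iv/D_iv) = (210.893/10)/(1546.616/10) = 21.0893/154.6616 = 0.1364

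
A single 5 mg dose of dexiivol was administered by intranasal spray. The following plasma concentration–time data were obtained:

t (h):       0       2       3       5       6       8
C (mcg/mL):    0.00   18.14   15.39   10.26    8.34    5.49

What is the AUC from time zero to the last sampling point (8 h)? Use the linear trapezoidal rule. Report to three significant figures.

AUC = 83.7 mcg/mL·h

Trapezoidal AUC_0→8:
  [0→2]: (0.00+18.14)/2 × 2 = 18.14
  [2→3]: (18.14+15.39)/2 × 1 = 16.765
  [3→5]: (15.39+10.26)/2 × 2 = 25.65
  [5→6]: (10.26+8.34)/2 × 1 = 9.3
  [6→8]: (8.34+5.49)/2 × 2 = 13.83
  Sum = 83.685 mcg/mL·h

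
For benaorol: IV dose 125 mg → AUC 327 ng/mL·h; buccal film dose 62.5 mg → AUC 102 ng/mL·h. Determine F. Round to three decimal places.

F = (AUC_ev / D_ev) / (AUC_iv / D_iv)
  = (102/62.5) / (327/125)
  = 1.632 / 2.616 = 0.6239

F = 0.624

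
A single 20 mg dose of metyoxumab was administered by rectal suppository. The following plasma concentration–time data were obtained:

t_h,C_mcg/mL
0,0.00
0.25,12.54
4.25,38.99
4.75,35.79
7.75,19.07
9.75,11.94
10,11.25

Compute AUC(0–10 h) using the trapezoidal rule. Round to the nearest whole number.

Trapezoidal AUC_0→10:
  [0→0.25]: (0.00+12.54)/2 × 0.25 = 1.5675
  [0.25→4.25]: (12.54+38.99)/2 × 4 = 103.06
  [4.25→4.75]: (38.99+35.79)/2 × 0.5 = 18.695
  [4.75→7.75]: (35.79+19.07)/2 × 3 = 82.29
  [7.75→9.75]: (19.07+11.94)/2 × 2 = 31.01
  [9.75→10]: (11.94+11.25)/2 × 0.25 = 2.89875
  Sum = 239.52125 mcg/mL·h

AUC = 240 mcg/mL·h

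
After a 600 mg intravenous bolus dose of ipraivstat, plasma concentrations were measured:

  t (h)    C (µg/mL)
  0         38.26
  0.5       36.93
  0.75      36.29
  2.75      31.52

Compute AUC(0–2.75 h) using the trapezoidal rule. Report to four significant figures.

Trapezoidal AUC_0→2.75:
  [0→0.5]: (38.26+36.93)/2 × 0.5 = 18.7975
  [0.5→0.75]: (36.93+36.29)/2 × 0.25 = 9.1525
  [0.75→2.75]: (36.29+31.52)/2 × 2 = 67.81
  Sum = 95.76 µg/mL·h

AUC = 95.76 µg/mL·h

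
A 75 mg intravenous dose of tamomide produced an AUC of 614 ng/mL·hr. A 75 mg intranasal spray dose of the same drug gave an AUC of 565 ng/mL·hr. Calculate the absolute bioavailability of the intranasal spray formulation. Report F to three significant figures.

F = (AUC_ev / D_ev) / (AUC_iv / D_iv)
  = (565/75) / (614/75)
  = 7.53333 / 8.18667 = 0.9202

F = 0.920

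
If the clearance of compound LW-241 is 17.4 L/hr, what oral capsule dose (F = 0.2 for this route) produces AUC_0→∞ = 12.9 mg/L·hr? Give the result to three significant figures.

Dose = 1120 mg

Dose = CL × AUC_0→∞ / F
     = 17.4 × 12.9 / 0.2 = 1122.3 mg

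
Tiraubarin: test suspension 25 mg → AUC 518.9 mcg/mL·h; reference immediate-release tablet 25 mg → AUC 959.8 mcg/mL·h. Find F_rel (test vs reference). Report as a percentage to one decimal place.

F_rel = (AUC_test/D_test) / (AUC_ref/D_ref)
      = (518.9/25) / (959.8/25)
      = 20.756 / 38.392 = 0.5406 = 54.06%

F_rel = 54.1%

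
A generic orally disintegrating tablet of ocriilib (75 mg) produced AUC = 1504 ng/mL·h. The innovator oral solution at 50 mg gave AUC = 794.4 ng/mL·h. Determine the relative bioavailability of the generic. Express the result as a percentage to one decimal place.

F_rel = (AUC_test/D_test) / (AUC_ref/D_ref)
      = (1504/75) / (794.4/50)
      = 20.0533 / 15.888 = 1.2622 = 126.22%

F_rel = 126.2%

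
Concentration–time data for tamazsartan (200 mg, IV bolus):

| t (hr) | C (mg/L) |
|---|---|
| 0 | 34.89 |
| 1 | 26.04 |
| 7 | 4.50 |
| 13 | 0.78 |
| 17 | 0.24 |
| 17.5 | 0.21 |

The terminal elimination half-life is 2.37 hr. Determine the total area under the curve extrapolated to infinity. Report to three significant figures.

AUC = 141 mg/L·hr

Trapezoidal AUC_0→17.5:
  [0→1]: (34.89+26.04)/2 × 1 = 30.465
  [1→7]: (26.04+4.50)/2 × 6 = 91.62
  [7→13]: (4.50+0.78)/2 × 6 = 15.84
  [13→17]: (0.78+0.24)/2 × 4 = 2.04
  [17→17.5]: (0.24+0.21)/2 × 0.5 = 0.1125
  Sum = 140.0775 mg/L·hr
k_e = ln2 / t½ = 0.693147 / 2.37 = 0.2925 hr^-1
Extrapolated tail: C_last / k_e = 0.21 / 0.2925 = 0.718
AUC_0→∞ = 140.0775 + 0.718 = 140.7955 mg/L·hr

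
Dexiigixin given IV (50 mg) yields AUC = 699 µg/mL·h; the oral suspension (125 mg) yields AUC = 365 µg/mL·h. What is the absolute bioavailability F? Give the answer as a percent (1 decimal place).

F = 20.9%

F = (AUC_ev / D_ev) / (AUC_iv / D_iv)
  = (365/125) / (699/50)
  = 2.92 / 13.98 = 0.2089
  = 20.89%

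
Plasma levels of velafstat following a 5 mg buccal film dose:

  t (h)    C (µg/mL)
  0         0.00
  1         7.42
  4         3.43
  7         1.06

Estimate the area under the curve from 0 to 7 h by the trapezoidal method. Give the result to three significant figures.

Trapezoidal AUC_0→7:
  [0→1]: (0.00+7.42)/2 × 1 = 3.71
  [1→4]: (7.42+3.43)/2 × 3 = 16.275
  [4→7]: (3.43+1.06)/2 × 3 = 6.735
  Sum = 26.72 µg/mL·h

AUC = 26.7 µg/mL·h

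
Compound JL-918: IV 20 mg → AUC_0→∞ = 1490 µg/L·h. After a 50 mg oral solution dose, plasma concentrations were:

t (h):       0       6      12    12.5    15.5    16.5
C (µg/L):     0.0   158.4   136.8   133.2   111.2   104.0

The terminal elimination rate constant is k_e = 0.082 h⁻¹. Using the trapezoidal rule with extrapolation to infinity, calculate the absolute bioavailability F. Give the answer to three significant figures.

F = 0.851

Trapezoidal AUC_0→16.5 (oral solution):
  [0→6]: (0.0+158.4)/2 × 6 = 475.2
  [6→12]: (158.4+136.8)/2 × 6 = 885.6
  [12→12.5]: (136.8+133.2)/2 × 0.5 = 67.5
  [12.5→15.5]: (133.2+111.2)/2 × 3 = 366.6
  [15.5→16.5]: (111.2+104.0)/2 × 1 = 107.6
  Sum = 1902.5 µg/L·h
Tail: C_last/k_e = 104.0/0.082 = 1268.293
AUC_0→∞ (oral solution) = 1902.5 + 1268.293 = 3170.793 µg/L·h
F = (AUC_ev/D_ev)/(AUC_iv/D_iv) = (3170.793/50)/(1490/20) = 63.41586/74.5 = 0.8512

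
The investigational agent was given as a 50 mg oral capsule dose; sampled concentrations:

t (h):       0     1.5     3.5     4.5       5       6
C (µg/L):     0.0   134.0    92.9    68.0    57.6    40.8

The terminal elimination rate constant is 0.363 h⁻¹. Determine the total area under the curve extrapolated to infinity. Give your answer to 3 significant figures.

Trapezoidal AUC_0→6:
  [0→1.5]: (0.0+134.0)/2 × 1.5 = 100.5
  [1.5→3.5]: (134.0+92.9)/2 × 2 = 226.9
  [3.5→4.5]: (92.9+68.0)/2 × 1 = 80.45
  [4.5→5]: (68.0+57.6)/2 × 0.5 = 31.4
  [5→6]: (57.6+40.8)/2 × 1 = 49.2
  Sum = 488.45 µg/L·h
Extrapolated tail: C_last / k_e = 40.8 / 0.363 = 112.397
AUC_0→∞ = 488.45 + 112.397 = 600.847 µg/L·h

AUC = 601 µg/L·h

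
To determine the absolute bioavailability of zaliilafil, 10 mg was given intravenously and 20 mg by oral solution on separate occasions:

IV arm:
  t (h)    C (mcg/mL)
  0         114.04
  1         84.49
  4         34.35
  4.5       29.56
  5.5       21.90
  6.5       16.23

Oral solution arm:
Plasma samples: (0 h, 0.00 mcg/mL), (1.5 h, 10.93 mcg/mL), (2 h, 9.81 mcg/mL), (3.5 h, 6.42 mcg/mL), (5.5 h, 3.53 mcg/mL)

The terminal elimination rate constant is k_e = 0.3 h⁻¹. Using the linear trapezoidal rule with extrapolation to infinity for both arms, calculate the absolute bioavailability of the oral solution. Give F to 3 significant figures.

F = 0.0602

Trapezoidal AUC_0→6.5 (IV):
  [0→1]: (114.04+84.49)/2 × 1 = 99.265
  [1→4]: (84.49+34.35)/2 × 3 = 178.26
  [4→4.5]: (34.35+29.56)/2 × 0.5 = 15.9775
  [4.5→5.5]: (29.56+21.90)/2 × 1 = 25.73
  [5.5→6.5]: (21.90+16.23)/2 × 1 = 19.065
  Sum = 338.2975 mcg/mL·h
IV tail: 16.23/0.3 = 54.100; AUC_iv,0→∞ = 338.2975 + 54.100 = 392.3975 mcg/mL·h
Trapezoidal AUC_0→5.5 (oral solution):
  [0→1.5]: (0.00+10.93)/2 × 1.5 = 8.1975
  [1.5→2]: (10.93+9.81)/2 × 0.5 = 5.185
  [2→3.5]: (9.81+6.42)/2 × 1.5 = 12.1725
  [3.5→5.5]: (6.42+3.53)/2 × 2 = 9.95
  Sum = 35.505 mcg/mL·h
oral solution tail: 3.53/0.3 = 11.767; AUC_ev,0→∞ = 35.505 + 11.767 = 47.272 mcg/mL·h
F = (AUC_ev/D_ev)/(AUC_iv/D_iv) = (47.272/20)/(392.3975/10) = 2.3636/39.23975 = 0.0602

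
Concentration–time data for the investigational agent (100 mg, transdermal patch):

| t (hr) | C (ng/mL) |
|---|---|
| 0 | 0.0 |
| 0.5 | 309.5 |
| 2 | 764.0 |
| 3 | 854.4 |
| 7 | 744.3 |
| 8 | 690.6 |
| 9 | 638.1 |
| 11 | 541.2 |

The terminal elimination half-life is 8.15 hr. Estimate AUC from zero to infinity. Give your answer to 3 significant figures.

AUC = 13800 ng/mL·hr

Trapezoidal AUC_0→11:
  [0→0.5]: (0.0+309.5)/2 × 0.5 = 77.375
  [0.5→2]: (309.5+764.0)/2 × 1.5 = 805.125
  [2→3]: (764.0+854.4)/2 × 1 = 809.2
  [3→7]: (854.4+744.3)/2 × 4 = 3197.4
  [7→8]: (744.3+690.6)/2 × 1 = 717.45
  [8→9]: (690.6+638.1)/2 × 1 = 664.35
  [9→11]: (638.1+541.2)/2 × 2 = 1179.3
  Sum = 7450.2 ng/mL·hr
k_e = ln2 / t½ = 0.693147 / 8.15 = 0.0850 hr^-1
Extrapolated tail: C_last / k_e = 541.2 / 0.085 = 6367.059
AUC_0→∞ = 7450.2 + 6367.059 = 13817.259 ng/mL·hr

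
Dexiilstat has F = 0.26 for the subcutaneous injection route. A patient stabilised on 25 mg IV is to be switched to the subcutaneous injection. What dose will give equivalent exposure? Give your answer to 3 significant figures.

D_subcutaneous = 96.2 mg

For equal systemic exposure: F × D_ev = D_iv
D_ev = D_iv / F = 25 / 0.26 = 96.1538 mg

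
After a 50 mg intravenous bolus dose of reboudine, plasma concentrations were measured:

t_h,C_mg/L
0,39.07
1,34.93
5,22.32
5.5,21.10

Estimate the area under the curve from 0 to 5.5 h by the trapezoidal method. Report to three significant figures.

AUC = 162 mg/L·h

Trapezoidal AUC_0→5.5:
  [0→1]: (39.07+34.93)/2 × 1 = 37.0
  [1→5]: (34.93+22.32)/2 × 4 = 114.5
  [5→5.5]: (22.32+21.10)/2 × 0.5 = 10.855
  Sum = 162.355 mg/L·h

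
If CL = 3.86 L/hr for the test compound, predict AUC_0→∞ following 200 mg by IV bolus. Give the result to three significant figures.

AUC = 51.8 mg/L·hr

AUC_0→∞ = Dose_iv / CL
        = 200 / 3.86 = 51.8135 mg/L·hr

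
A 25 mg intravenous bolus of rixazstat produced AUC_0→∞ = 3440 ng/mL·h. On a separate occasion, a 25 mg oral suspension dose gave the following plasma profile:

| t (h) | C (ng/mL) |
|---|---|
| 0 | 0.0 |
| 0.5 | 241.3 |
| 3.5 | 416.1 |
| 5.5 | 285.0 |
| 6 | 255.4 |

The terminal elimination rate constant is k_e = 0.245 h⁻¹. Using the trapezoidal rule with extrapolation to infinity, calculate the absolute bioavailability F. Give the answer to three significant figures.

F = 0.850

Trapezoidal AUC_0→6 (oral suspension):
  [0→0.5]: (0.0+241.3)/2 × 0.5 = 60.325
  [0.5→3.5]: (241.3+416.1)/2 × 3 = 986.1
  [3.5→5.5]: (416.1+285.0)/2 × 2 = 701.1
  [5.5→6]: (285.0+255.4)/2 × 0.5 = 135.1
  Sum = 1882.625 ng/mL·h
Tail: C_last/k_e = 255.4/0.245 = 1042.449
AUC_0→∞ (oral suspension) = 1882.625 + 1042.449 = 2925.074 ng/mL·h
F = (AUC_ev/D_ev)/(AUC_iv/D_iv) = (2925.074/25)/(3440/25) = 117.00296/137.6 = 0.8503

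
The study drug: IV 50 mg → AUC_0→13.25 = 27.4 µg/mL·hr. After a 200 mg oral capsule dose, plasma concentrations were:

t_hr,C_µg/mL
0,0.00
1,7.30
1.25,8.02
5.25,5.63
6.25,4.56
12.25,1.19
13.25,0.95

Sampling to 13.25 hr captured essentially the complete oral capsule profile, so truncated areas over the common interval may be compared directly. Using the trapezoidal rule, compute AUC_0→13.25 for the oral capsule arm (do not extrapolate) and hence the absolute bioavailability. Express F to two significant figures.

F = 0.51

Trapezoidal AUC_0→13.25 (oral capsule):
  [0→1]: (0.00+7.30)/2 × 1 = 3.65
  [1→1.25]: (7.30+8.02)/2 × 0.25 = 1.915
  [1.25→5.25]: (8.02+5.63)/2 × 4 = 27.3
  [5.25→6.25]: (5.63+4.56)/2 × 1 = 5.095
  [6.25→12.25]: (4.56+1.19)/2 × 6 = 17.25
  [12.25→13.25]: (1.19+0.95)/2 × 1 = 1.07
  Sum = 56.28 µg/mL·hr
F = (AUC_ev/D_ev)/(AUC_iv/D_iv) = (56.28/200)/(27.4/50) = 0.2814/0.548 = 0.5135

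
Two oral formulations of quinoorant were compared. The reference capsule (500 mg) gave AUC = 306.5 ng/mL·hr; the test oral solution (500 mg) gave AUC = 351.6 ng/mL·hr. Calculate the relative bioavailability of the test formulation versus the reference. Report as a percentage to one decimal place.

F_rel = (AUC_test/D_test) / (AUC_ref/D_ref)
      = (351.6/500) / (306.5/500)
      = 0.7032 / 0.613 = 1.1471 = 114.71%

F_rel = 114.7%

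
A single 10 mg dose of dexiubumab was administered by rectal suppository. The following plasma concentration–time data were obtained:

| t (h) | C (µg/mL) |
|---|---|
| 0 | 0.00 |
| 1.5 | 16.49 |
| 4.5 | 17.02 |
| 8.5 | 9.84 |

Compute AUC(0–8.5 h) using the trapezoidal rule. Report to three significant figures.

AUC = 116 µg/mL·h

Trapezoidal AUC_0→8.5:
  [0→1.5]: (0.00+16.49)/2 × 1.5 = 12.3675
  [1.5→4.5]: (16.49+17.02)/2 × 3 = 50.265
  [4.5→8.5]: (17.02+9.84)/2 × 4 = 53.72
  Sum = 116.3525 µg/mL·h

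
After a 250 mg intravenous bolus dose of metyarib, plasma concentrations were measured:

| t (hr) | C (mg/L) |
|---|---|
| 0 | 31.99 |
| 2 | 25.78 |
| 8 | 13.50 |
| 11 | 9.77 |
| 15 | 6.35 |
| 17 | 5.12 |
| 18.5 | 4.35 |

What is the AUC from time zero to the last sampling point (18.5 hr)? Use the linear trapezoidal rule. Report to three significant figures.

AUC = 261 mg/L·hr

Trapezoidal AUC_0→18.5:
  [0→2]: (31.99+25.78)/2 × 2 = 57.77
  [2→8]: (25.78+13.50)/2 × 6 = 117.84
  [8→11]: (13.50+9.77)/2 × 3 = 34.905
  [11→15]: (9.77+6.35)/2 × 4 = 32.24
  [15→17]: (6.35+5.12)/2 × 2 = 11.47
  [17→18.5]: (5.12+4.35)/2 × 1.5 = 7.1025
  Sum = 261.3275 mg/L·hr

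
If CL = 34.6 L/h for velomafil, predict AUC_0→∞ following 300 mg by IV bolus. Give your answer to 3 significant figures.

AUC = 8.67 mg/L·h

AUC_0→∞ = Dose_iv / CL
        = 300 / 34.6 = 8.67052 mg/L·h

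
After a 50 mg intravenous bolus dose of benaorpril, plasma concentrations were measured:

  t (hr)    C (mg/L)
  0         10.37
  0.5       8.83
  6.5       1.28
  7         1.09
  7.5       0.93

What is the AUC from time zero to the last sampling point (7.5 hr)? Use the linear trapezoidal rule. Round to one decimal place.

Trapezoidal AUC_0→7.5:
  [0→0.5]: (10.37+8.83)/2 × 0.5 = 4.8
  [0.5→6.5]: (8.83+1.28)/2 × 6 = 30.33
  [6.5→7]: (1.28+1.09)/2 × 0.5 = 0.5925
  [7→7.5]: (1.09+0.93)/2 × 0.5 = 0.505
  Sum = 36.2275 mg/L·hr

AUC = 36.2 mg/L·hr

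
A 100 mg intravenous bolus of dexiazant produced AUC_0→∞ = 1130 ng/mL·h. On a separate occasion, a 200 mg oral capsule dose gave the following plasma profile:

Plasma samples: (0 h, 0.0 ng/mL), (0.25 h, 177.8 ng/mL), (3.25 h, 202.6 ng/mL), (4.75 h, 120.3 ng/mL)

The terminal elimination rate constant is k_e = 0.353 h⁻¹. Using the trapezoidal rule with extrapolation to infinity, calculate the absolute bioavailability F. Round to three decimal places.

Trapezoidal AUC_0→4.75 (oral capsule):
  [0→0.25]: (0.0+177.8)/2 × 0.25 = 22.225
  [0.25→3.25]: (177.8+202.6)/2 × 3 = 570.6
  [3.25→4.75]: (202.6+120.3)/2 × 1.5 = 242.175
  Sum = 835.0 ng/mL·h
Tail: C_last/k_e = 120.3/0.353 = 340.793
AUC_0→∞ (oral capsule) = 835.0 + 340.793 = 1175.793 ng/mL·h
F = (AUC_ev/D_ev)/(AUC_iv/D_iv) = (1175.793/200)/(1130/100) = 5.878965/11.3 = 0.5203

F = 0.520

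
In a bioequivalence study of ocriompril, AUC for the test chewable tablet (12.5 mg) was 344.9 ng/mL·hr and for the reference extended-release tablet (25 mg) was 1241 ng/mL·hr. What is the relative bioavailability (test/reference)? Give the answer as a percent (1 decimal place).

F_rel = 55.6%

F_rel = (AUC_test/D_test) / (AUC_ref/D_ref)
      = (344.9/12.5) / (1241/25)
      = 27.592 / 49.64 = 0.5558 = 55.58%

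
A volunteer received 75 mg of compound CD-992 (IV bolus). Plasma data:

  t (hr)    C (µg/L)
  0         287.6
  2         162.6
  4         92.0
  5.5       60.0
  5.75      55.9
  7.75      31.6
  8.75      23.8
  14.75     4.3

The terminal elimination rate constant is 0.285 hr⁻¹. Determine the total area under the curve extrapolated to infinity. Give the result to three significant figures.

Trapezoidal AUC_0→14.75:
  [0→2]: (287.6+162.6)/2 × 2 = 450.2
  [2→4]: (162.6+92.0)/2 × 2 = 254.6
  [4→5.5]: (92.0+60.0)/2 × 1.5 = 114.0
  [5.5→5.75]: (60.0+55.9)/2 × 0.25 = 14.4875
  [5.75→7.75]: (55.9+31.6)/2 × 2 = 87.5
  [7.75→8.75]: (31.6+23.8)/2 × 1 = 27.7
  [8.75→14.75]: (23.8+4.3)/2 × 6 = 84.3
  Sum = 1032.7875 µg/L·hr
Extrapolated tail: C_last / k_e = 4.3 / 0.285 = 15.088
AUC_0→∞ = 1032.7875 + 15.088 = 1047.8755 µg/L·hr

AUC = 1050 µg/L·hr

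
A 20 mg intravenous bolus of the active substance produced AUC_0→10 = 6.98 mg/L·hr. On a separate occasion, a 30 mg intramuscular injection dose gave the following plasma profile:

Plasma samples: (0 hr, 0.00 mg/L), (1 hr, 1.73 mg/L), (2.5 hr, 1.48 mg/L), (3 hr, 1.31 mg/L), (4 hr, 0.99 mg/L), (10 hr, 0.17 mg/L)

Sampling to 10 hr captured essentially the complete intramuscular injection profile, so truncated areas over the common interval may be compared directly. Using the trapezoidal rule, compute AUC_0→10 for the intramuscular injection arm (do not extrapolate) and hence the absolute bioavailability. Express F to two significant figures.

Trapezoidal AUC_0→10 (intramuscular injection):
  [0→1]: (0.00+1.73)/2 × 1 = 0.865
  [1→2.5]: (1.73+1.48)/2 × 1.5 = 2.4075
  [2.5→3]: (1.48+1.31)/2 × 0.5 = 0.6975
  [3→4]: (1.31+0.99)/2 × 1 = 1.15
  [4→10]: (0.99+0.17)/2 × 6 = 3.48
  Sum = 8.6 mg/L·hr
F = (AUC_ev/D_ev)/(AUC_iv/D_iv) = (8.6/30)/(6.98/20) = 0.286667/0.349 = 0.8214

F = 0.82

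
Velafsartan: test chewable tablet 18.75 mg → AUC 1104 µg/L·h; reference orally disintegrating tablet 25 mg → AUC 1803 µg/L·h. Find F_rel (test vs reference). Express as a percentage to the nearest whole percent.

F_rel = (AUC_test/D_test) / (AUC_ref/D_ref)
      = (1104/18.75) / (1803/25)
      = 58.88 / 72.12 = 0.8164 = 81.64%

F_rel = 82%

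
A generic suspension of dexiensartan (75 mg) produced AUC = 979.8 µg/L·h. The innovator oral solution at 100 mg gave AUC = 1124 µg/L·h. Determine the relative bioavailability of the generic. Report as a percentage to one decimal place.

F_rel = (AUC_test/D_test) / (AUC_ref/D_ref)
      = (979.8/75) / (1124/100)
      = 13.064 / 11.24 = 1.1623 = 116.23%

F_rel = 116.2%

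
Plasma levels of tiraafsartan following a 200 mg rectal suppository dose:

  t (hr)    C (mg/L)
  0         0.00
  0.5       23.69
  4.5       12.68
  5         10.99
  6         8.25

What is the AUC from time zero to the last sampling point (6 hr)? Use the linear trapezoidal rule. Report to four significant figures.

Trapezoidal AUC_0→6:
  [0→0.5]: (0.00+23.69)/2 × 0.5 = 5.9225
  [0.5→4.5]: (23.69+12.68)/2 × 4 = 72.74
  [4.5→5]: (12.68+10.99)/2 × 0.5 = 5.9175
  [5→6]: (10.99+8.25)/2 × 1 = 9.62
  Sum = 94.2 mg/L·hr

AUC = 94.20 mg/L·hr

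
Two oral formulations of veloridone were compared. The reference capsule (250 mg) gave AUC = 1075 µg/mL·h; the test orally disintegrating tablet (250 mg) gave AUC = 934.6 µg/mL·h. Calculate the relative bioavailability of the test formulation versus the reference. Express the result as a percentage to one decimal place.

F_rel = (AUC_test/D_test) / (AUC_ref/D_ref)
      = (934.6/250) / (1075/250)
      = 3.7384 / 4.3 = 0.8694 = 86.94%

F_rel = 86.9%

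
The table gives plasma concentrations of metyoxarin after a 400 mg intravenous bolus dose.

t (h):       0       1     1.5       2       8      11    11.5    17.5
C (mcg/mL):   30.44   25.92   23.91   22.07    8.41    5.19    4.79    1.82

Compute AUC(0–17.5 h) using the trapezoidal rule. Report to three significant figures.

Trapezoidal AUC_0→17.5:
  [0→1]: (30.44+25.92)/2 × 1 = 28.18
  [1→1.5]: (25.92+23.91)/2 × 0.5 = 12.4575
  [1.5→2]: (23.91+22.07)/2 × 0.5 = 11.495
  [2→8]: (22.07+8.41)/2 × 6 = 91.44
  [8→11]: (8.41+5.19)/2 × 3 = 20.4
  [11→11.5]: (5.19+4.79)/2 × 0.5 = 2.495
  [11.5→17.5]: (4.79+1.82)/2 × 6 = 19.83
  Sum = 186.2975 mcg/mL·h

AUC = 186 mcg/mL·h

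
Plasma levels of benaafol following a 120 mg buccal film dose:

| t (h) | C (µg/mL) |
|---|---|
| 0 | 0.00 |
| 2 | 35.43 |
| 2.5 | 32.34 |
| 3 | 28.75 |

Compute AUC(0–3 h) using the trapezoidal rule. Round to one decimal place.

AUC = 67.6 µg/mL·h

Trapezoidal AUC_0→3:
  [0→2]: (0.00+35.43)/2 × 2 = 35.43
  [2→2.5]: (35.43+32.34)/2 × 0.5 = 16.9425
  [2.5→3]: (32.34+28.75)/2 × 0.5 = 15.2725
  Sum = 67.645 µg/mL·h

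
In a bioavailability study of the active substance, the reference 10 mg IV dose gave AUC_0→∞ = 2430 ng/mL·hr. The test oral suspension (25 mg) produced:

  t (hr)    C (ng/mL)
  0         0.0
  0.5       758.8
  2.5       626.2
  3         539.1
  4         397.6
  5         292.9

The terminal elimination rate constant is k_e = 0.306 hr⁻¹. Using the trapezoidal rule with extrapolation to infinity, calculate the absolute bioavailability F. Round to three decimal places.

F = 0.599

Trapezoidal AUC_0→5 (oral suspension):
  [0→0.5]: (0.0+758.8)/2 × 0.5 = 189.7
  [0.5→2.5]: (758.8+626.2)/2 × 2 = 1385.0
  [2.5→3]: (626.2+539.1)/2 × 0.5 = 291.325
  [3→4]: (539.1+397.6)/2 × 1 = 468.35
  [4→5]: (397.6+292.9)/2 × 1 = 345.25
  Sum = 2679.625 ng/mL·hr
Tail: C_last/k_e = 292.9/0.306 = 957.190
AUC_0→∞ (oral suspension) = 2679.625 + 957.190 = 3636.815 ng/mL·hr
F = (AUC_ev/D_ev)/(AUC_iv/D_iv) = (3636.815/25)/(2430/10) = 145.4726/243 = 0.5987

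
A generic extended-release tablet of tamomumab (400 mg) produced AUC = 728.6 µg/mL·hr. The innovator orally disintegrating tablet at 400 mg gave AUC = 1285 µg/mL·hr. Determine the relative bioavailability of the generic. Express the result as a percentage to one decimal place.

F_rel = 56.7%

F_rel = (AUC_test/D_test) / (AUC_ref/D_ref)
      = (728.6/400) / (1285/400)
      = 1.8215 / 3.2125 = 0.5670 = 56.70%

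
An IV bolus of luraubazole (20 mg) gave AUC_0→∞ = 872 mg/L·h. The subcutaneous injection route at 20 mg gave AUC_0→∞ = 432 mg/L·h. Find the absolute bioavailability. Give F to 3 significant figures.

F = 0.495

F = (AUC_ev / D_ev) / (AUC_iv / D_iv)
  = (432/20) / (872/20)
  = 21.6 / 43.6 = 0.4954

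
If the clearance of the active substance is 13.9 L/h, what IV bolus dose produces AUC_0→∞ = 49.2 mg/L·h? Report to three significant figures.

Dose_iv = CL × AUC_0→∞
     = 13.9 × 49.2 = 683.88 mg

Dose = 684 mg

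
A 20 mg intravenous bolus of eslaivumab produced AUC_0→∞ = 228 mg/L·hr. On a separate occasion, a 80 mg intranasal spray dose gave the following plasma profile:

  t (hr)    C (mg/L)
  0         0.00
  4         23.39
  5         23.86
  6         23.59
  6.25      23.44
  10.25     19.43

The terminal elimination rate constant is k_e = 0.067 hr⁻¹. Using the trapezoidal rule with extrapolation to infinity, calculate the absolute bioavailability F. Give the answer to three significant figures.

Trapezoidal AUC_0→10.25 (intranasal spray):
  [0→4]: (0.00+23.39)/2 × 4 = 46.78
  [4→5]: (23.39+23.86)/2 × 1 = 23.625
  [5→6]: (23.86+23.59)/2 × 1 = 23.725
  [6→6.25]: (23.59+23.44)/2 × 0.25 = 5.87875
  [6.25→10.25]: (23.44+19.43)/2 × 4 = 85.74
  Sum = 185.74875 mg/L·hr
Tail: C_last/k_e = 19.43/0.067 = 290.000
AUC_0→∞ (intranasal spray) = 185.74875 + 290.000 = 475.74875 mg/L·hr
F = (AUC_ev/D_ev)/(AUC_iv/D_iv) = (475.74875/80)/(228/20) = 5.94686/11.4 = 0.5217

F = 0.522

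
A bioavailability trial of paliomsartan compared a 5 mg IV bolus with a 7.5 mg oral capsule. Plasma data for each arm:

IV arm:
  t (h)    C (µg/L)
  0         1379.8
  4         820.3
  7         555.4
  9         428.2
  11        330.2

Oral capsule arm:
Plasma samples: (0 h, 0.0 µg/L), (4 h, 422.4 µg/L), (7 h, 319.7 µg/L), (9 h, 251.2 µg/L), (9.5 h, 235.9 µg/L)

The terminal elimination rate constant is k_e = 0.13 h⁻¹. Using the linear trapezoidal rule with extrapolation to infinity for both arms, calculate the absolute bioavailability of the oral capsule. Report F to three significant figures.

Trapezoidal AUC_0→11 (IV):
  [0→4]: (1379.8+820.3)/2 × 4 = 4400.2
  [4→7]: (820.3+555.4)/2 × 3 = 2063.55
  [7→9]: (555.4+428.2)/2 × 2 = 983.6
  [9→11]: (428.2+330.2)/2 × 2 = 758.4
  Sum = 8205.75 µg/L·h
IV tail: 330.2/0.13 = 2540.000; AUC_iv,0→∞ = 8205.75 + 2540.000 = 10745.75 µg/L·h
Trapezoidal AUC_0→9.5 (oral capsule):
  [0→4]: (0.0+422.4)/2 × 4 = 844.8
  [4→7]: (422.4+319.7)/2 × 3 = 1113.15
  [7→9]: (319.7+251.2)/2 × 2 = 570.9
  [9→9.5]: (251.2+235.9)/2 × 0.5 = 121.775
  Sum = 2650.625 µg/L·h
oral capsule tail: 235.9/0.13 = 1814.615; AUC_ev,0→∞ = 2650.625 + 1814.615 = 4465.24 µg/L·h
F = (AUC_ev/D_ev)/(AUC_iv/D_iv) = (4465.24/7.5)/(10745.75/5) = 595.365/2149.15 = 0.2770

F = 0.277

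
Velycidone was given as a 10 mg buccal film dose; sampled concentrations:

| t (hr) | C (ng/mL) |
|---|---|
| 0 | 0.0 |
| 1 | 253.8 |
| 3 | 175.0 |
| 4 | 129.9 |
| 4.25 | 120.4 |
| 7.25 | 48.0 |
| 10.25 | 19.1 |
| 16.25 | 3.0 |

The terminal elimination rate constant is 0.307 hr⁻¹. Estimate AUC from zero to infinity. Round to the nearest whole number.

AUC = 1169 ng/mL·hr

Trapezoidal AUC_0→16.25:
  [0→1]: (0.0+253.8)/2 × 1 = 126.9
  [1→3]: (253.8+175.0)/2 × 2 = 428.8
  [3→4]: (175.0+129.9)/2 × 1 = 152.45
  [4→4.25]: (129.9+120.4)/2 × 0.25 = 31.2875
  [4.25→7.25]: (120.4+48.0)/2 × 3 = 252.6
  [7.25→10.25]: (48.0+19.1)/2 × 3 = 100.65
  [10.25→16.25]: (19.1+3.0)/2 × 6 = 66.3
  Sum = 1158.9875 ng/mL·hr
Extrapolated tail: C_last / k_e = 3.0 / 0.307 = 9.772
AUC_0→∞ = 1158.9875 + 9.772 = 1168.7595 ng/mL·hr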